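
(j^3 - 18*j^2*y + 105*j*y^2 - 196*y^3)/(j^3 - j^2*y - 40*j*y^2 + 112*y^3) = (-j^2 + 14*j*y - 49*y^2)/(-j^2 - 3*j*y + 28*y^2)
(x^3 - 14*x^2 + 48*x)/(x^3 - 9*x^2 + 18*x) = (x - 8)/(x - 3)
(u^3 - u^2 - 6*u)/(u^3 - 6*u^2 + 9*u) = (u + 2)/(u - 3)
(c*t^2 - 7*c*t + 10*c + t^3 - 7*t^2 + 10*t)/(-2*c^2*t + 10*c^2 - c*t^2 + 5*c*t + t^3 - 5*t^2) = (t - 2)/(-2*c + t)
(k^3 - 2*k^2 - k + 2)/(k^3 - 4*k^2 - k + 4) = (k - 2)/(k - 4)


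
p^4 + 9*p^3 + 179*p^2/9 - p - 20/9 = (p - 1/3)*(p + 1/3)*(p + 4)*(p + 5)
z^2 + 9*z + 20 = (z + 4)*(z + 5)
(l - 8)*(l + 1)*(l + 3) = l^3 - 4*l^2 - 29*l - 24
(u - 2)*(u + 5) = u^2 + 3*u - 10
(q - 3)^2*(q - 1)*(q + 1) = q^4 - 6*q^3 + 8*q^2 + 6*q - 9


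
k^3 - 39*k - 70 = (k - 7)*(k + 2)*(k + 5)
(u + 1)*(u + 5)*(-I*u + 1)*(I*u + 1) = u^4 + 6*u^3 + 6*u^2 + 6*u + 5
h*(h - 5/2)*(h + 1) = h^3 - 3*h^2/2 - 5*h/2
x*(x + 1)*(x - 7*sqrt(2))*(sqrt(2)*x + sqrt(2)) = sqrt(2)*x^4 - 14*x^3 + 2*sqrt(2)*x^3 - 28*x^2 + sqrt(2)*x^2 - 14*x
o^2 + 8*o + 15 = (o + 3)*(o + 5)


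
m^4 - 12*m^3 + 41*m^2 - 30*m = m*(m - 6)*(m - 5)*(m - 1)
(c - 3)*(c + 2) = c^2 - c - 6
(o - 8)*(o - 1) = o^2 - 9*o + 8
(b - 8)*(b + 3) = b^2 - 5*b - 24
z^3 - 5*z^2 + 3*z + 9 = (z - 3)^2*(z + 1)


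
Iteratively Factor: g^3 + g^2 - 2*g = (g + 2)*(g^2 - g) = (g - 1)*(g + 2)*(g)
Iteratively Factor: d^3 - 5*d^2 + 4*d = (d - 4)*(d^2 - d) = (d - 4)*(d - 1)*(d)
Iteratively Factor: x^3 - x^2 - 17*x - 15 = (x + 1)*(x^2 - 2*x - 15) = (x + 1)*(x + 3)*(x - 5)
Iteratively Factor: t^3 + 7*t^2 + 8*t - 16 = (t + 4)*(t^2 + 3*t - 4) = (t + 4)^2*(t - 1)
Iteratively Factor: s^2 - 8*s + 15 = (s - 3)*(s - 5)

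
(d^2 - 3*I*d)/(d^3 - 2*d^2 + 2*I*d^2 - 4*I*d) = (d - 3*I)/(d^2 + 2*d*(-1 + I) - 4*I)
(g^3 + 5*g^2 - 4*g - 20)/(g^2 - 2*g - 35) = (g^2 - 4)/(g - 7)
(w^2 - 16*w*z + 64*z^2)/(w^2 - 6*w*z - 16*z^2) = (w - 8*z)/(w + 2*z)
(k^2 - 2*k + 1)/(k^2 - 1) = (k - 1)/(k + 1)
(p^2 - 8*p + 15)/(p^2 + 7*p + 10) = (p^2 - 8*p + 15)/(p^2 + 7*p + 10)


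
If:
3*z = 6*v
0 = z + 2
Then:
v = -1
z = -2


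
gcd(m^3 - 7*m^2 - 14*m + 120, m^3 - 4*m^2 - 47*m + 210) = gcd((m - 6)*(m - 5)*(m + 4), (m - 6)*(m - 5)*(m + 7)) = m^2 - 11*m + 30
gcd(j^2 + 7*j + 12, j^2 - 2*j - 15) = j + 3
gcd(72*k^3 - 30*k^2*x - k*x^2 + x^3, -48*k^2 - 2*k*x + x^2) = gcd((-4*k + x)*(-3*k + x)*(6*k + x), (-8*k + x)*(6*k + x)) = 6*k + x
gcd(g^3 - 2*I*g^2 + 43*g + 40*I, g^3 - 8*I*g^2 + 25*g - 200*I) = g^2 - 3*I*g + 40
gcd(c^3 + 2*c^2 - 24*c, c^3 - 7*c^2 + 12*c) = c^2 - 4*c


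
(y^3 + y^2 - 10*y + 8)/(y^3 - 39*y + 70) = (y^2 + 3*y - 4)/(y^2 + 2*y - 35)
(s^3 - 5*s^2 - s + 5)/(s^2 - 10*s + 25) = (s^2 - 1)/(s - 5)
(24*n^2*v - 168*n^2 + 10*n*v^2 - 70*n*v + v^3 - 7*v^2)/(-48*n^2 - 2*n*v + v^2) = (4*n*v - 28*n + v^2 - 7*v)/(-8*n + v)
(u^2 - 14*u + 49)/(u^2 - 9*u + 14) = (u - 7)/(u - 2)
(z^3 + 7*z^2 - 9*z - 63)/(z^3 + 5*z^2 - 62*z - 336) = (z^2 - 9)/(z^2 - 2*z - 48)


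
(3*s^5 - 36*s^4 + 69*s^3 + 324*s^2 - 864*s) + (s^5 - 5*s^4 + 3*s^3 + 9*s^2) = 4*s^5 - 41*s^4 + 72*s^3 + 333*s^2 - 864*s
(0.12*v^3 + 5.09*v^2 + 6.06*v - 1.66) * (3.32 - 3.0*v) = -0.36*v^4 - 14.8716*v^3 - 1.2812*v^2 + 25.0992*v - 5.5112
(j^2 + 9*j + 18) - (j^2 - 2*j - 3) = 11*j + 21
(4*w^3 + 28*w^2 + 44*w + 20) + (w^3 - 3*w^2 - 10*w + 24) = 5*w^3 + 25*w^2 + 34*w + 44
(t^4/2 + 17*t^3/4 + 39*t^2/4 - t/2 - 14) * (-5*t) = -5*t^5/2 - 85*t^4/4 - 195*t^3/4 + 5*t^2/2 + 70*t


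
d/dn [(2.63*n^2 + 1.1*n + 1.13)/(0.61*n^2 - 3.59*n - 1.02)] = (-10.1127*n^2 - 6.7438*n + 2.9347)/(0.3721*n^4 - 4.3798*n^3 + 11.6437*n^2 + 7.3236*n + 1.0404)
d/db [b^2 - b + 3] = 2*b - 1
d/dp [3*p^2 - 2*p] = 6*p - 2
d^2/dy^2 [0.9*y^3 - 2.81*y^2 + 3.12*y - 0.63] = 5.4*y - 5.62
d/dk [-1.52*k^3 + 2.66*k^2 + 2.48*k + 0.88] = -4.56*k^2 + 5.32*k + 2.48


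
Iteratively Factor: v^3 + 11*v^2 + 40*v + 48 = (v + 4)*(v^2 + 7*v + 12) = (v + 4)^2*(v + 3)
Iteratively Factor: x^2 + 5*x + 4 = (x + 1)*(x + 4)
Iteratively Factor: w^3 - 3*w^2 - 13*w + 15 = (w - 5)*(w^2 + 2*w - 3) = (w - 5)*(w - 1)*(w + 3)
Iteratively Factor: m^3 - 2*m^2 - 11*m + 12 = (m - 1)*(m^2 - m - 12) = (m - 1)*(m + 3)*(m - 4)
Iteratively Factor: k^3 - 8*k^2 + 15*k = (k - 5)*(k^2 - 3*k) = (k - 5)*(k - 3)*(k)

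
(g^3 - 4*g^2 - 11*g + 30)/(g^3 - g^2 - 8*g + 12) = (g - 5)/(g - 2)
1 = 1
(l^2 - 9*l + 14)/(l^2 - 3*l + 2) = (l - 7)/(l - 1)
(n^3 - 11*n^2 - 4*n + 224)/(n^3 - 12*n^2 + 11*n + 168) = (n + 4)/(n + 3)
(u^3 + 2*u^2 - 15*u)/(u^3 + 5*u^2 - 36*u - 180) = u*(u - 3)/(u^2 - 36)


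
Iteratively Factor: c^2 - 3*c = (c)*(c - 3)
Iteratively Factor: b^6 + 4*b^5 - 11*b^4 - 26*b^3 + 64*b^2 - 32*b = (b + 4)*(b^5 - 11*b^3 + 18*b^2 - 8*b) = (b - 2)*(b + 4)*(b^4 + 2*b^3 - 7*b^2 + 4*b) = b*(b - 2)*(b + 4)*(b^3 + 2*b^2 - 7*b + 4) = b*(b - 2)*(b + 4)^2*(b^2 - 2*b + 1) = b*(b - 2)*(b - 1)*(b + 4)^2*(b - 1)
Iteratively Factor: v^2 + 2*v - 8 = (v - 2)*(v + 4)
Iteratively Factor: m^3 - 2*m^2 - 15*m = (m - 5)*(m^2 + 3*m) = m*(m - 5)*(m + 3)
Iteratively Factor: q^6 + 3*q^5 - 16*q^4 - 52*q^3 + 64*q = (q)*(q^5 + 3*q^4 - 16*q^3 - 52*q^2 + 64) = q*(q - 1)*(q^4 + 4*q^3 - 12*q^2 - 64*q - 64) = q*(q - 4)*(q - 1)*(q^3 + 8*q^2 + 20*q + 16) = q*(q - 4)*(q - 1)*(q + 4)*(q^2 + 4*q + 4) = q*(q - 4)*(q - 1)*(q + 2)*(q + 4)*(q + 2)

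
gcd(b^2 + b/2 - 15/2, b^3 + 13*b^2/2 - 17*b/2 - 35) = b - 5/2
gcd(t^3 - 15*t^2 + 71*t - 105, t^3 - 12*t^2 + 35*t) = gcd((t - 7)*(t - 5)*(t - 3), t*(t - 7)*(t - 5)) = t^2 - 12*t + 35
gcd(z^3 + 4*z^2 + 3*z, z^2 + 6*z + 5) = z + 1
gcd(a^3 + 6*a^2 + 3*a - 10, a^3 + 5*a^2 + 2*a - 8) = a^2 + a - 2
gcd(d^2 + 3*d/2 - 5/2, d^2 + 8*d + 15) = 1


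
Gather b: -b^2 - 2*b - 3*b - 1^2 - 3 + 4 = -b^2 - 5*b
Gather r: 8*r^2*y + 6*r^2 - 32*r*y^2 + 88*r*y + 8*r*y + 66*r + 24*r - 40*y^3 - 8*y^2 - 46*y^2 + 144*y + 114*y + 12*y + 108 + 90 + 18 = r^2*(8*y + 6) + r*(-32*y^2 + 96*y + 90) - 40*y^3 - 54*y^2 + 270*y + 216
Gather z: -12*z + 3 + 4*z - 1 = 2 - 8*z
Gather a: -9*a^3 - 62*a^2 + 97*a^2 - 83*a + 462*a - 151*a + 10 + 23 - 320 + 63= -9*a^3 + 35*a^2 + 228*a - 224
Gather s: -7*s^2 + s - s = -7*s^2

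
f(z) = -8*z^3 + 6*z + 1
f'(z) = 6 - 24*z^2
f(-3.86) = 437.94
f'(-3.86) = -351.59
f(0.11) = 1.65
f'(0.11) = 5.71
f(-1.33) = 11.84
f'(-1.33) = -36.45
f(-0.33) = -0.69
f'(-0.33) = 3.39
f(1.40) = -12.55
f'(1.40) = -41.04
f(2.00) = -51.00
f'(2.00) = -90.00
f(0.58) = 2.92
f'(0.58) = -2.07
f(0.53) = 2.99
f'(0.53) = -0.74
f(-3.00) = 199.00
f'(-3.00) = -210.00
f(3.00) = -197.00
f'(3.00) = -210.00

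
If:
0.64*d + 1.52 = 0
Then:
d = -2.38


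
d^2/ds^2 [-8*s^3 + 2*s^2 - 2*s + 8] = 4 - 48*s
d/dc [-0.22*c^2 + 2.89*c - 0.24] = 2.89 - 0.44*c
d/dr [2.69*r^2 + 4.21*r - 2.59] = 5.38*r + 4.21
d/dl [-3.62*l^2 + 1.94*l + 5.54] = 1.94 - 7.24*l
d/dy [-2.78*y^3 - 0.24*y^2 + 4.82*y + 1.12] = -8.34*y^2 - 0.48*y + 4.82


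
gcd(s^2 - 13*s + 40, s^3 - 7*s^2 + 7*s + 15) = s - 5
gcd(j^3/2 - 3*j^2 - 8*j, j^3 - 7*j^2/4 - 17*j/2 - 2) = j + 2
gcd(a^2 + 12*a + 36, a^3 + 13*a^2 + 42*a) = a + 6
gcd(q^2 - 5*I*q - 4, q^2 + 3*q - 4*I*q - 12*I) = q - 4*I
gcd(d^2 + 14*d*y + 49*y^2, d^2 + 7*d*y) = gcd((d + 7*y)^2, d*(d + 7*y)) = d + 7*y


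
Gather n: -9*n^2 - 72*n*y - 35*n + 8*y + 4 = -9*n^2 + n*(-72*y - 35) + 8*y + 4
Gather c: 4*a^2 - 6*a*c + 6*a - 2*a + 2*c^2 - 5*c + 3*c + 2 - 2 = 4*a^2 + 4*a + 2*c^2 + c*(-6*a - 2)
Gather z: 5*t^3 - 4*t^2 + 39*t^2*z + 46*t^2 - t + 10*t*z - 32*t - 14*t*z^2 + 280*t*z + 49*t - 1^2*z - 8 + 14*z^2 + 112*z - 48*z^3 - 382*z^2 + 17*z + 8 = 5*t^3 + 42*t^2 + 16*t - 48*z^3 + z^2*(-14*t - 368) + z*(39*t^2 + 290*t + 128)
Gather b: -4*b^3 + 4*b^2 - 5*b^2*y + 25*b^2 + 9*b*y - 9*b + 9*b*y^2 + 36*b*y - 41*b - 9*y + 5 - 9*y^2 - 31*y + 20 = -4*b^3 + b^2*(29 - 5*y) + b*(9*y^2 + 45*y - 50) - 9*y^2 - 40*y + 25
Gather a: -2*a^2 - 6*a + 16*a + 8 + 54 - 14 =-2*a^2 + 10*a + 48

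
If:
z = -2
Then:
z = -2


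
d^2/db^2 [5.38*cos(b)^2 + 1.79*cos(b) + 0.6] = -1.79*cos(b) - 10.76*cos(2*b)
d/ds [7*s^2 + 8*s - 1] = 14*s + 8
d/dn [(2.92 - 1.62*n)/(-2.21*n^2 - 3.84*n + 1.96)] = (-3.5802*n^2 + 12.9064*n + 8.0376)/(4.8841*n^4 + 16.9728*n^3 + 6.0824*n^2 - 15.0528*n + 3.8416)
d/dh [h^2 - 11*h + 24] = 2*h - 11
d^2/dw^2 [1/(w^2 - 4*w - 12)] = 2*(w^2 - 4*w - 4*(w - 2)^2 - 12)/(-w^2 + 4*w + 12)^3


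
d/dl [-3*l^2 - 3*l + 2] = -6*l - 3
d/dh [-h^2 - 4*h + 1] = -2*h - 4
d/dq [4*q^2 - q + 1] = 8*q - 1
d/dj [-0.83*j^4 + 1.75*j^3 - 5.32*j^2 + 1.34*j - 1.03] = -3.32*j^3 + 5.25*j^2 - 10.64*j + 1.34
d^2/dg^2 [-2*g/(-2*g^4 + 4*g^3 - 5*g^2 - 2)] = 4*g*(4*g^2*(4*g^2 - 6*g + 5)^2 + (-20*g^2 + 24*g - 15)*(2*g^4 - 4*g^3 + 5*g^2 + 2))/(2*g^4 - 4*g^3 + 5*g^2 + 2)^3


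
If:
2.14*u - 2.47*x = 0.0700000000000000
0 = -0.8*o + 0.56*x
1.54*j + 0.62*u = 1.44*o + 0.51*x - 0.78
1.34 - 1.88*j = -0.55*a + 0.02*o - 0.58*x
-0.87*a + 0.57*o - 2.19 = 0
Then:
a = 0.13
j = 2.49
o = 4.05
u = 6.71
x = 5.78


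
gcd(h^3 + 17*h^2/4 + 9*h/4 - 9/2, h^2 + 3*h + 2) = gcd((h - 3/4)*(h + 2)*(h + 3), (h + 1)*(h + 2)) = h + 2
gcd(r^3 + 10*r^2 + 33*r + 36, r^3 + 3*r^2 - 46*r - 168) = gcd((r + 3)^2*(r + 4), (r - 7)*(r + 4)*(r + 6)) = r + 4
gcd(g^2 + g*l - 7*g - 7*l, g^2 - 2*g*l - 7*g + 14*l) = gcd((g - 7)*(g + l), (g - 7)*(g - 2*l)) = g - 7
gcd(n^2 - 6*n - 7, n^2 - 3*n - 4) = n + 1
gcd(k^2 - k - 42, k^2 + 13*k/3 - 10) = k + 6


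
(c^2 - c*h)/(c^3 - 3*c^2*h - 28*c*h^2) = (-c + h)/(-c^2 + 3*c*h + 28*h^2)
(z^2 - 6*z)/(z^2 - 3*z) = (z - 6)/(z - 3)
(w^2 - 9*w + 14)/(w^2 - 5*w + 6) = (w - 7)/(w - 3)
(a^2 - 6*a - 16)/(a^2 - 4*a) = (a^2 - 6*a - 16)/(a*(a - 4))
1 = 1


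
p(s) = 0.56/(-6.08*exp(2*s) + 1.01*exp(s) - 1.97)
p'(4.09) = 0.00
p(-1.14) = -0.25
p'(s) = 0.56*(12.16*exp(2*s) - 1.01*exp(s))/(-6.08*exp(2*s) + 1.01*exp(s) - 1.97)^2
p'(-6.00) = 0.00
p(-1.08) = -0.24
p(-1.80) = -0.28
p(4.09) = -0.00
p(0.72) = -0.02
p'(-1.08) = 0.11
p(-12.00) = -0.28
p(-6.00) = -0.28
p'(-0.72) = 0.16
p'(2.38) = 0.00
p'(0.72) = 0.04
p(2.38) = -0.00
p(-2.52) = -0.29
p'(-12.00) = 0.00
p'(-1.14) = 0.10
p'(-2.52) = -0.00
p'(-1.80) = 0.02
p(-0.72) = -0.19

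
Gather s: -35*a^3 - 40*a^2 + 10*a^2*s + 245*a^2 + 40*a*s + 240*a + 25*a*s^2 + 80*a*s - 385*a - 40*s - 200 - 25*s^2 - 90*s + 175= -35*a^3 + 205*a^2 - 145*a + s^2*(25*a - 25) + s*(10*a^2 + 120*a - 130) - 25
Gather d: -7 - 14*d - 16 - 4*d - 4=-18*d - 27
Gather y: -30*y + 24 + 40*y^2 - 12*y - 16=40*y^2 - 42*y + 8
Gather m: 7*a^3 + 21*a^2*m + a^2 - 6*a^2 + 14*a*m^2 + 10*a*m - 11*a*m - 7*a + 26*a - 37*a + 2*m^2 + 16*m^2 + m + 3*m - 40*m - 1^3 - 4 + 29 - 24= 7*a^3 - 5*a^2 - 18*a + m^2*(14*a + 18) + m*(21*a^2 - a - 36)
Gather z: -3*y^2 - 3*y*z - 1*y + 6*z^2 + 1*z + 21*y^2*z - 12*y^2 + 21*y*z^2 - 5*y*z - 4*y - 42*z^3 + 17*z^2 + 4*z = -15*y^2 - 5*y - 42*z^3 + z^2*(21*y + 23) + z*(21*y^2 - 8*y + 5)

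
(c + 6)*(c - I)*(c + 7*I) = c^3 + 6*c^2 + 6*I*c^2 + 7*c + 36*I*c + 42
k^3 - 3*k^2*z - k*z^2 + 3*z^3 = (k - 3*z)*(k - z)*(k + z)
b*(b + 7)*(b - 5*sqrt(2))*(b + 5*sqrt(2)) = b^4 + 7*b^3 - 50*b^2 - 350*b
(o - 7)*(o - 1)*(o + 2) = o^3 - 6*o^2 - 9*o + 14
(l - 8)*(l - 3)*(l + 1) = l^3 - 10*l^2 + 13*l + 24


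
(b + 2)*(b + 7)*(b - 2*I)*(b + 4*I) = b^4 + 9*b^3 + 2*I*b^3 + 22*b^2 + 18*I*b^2 + 72*b + 28*I*b + 112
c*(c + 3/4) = c^2 + 3*c/4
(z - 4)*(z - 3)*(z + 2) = z^3 - 5*z^2 - 2*z + 24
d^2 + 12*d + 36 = (d + 6)^2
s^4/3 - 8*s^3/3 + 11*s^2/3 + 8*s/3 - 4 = (s/3 + 1/3)*(s - 6)*(s - 2)*(s - 1)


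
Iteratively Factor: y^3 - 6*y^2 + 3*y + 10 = (y - 2)*(y^2 - 4*y - 5) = (y - 5)*(y - 2)*(y + 1)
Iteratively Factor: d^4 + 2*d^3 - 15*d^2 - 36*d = (d - 4)*(d^3 + 6*d^2 + 9*d) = d*(d - 4)*(d^2 + 6*d + 9) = d*(d - 4)*(d + 3)*(d + 3)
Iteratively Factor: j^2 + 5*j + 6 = (j + 2)*(j + 3)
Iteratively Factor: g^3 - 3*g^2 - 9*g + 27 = (g - 3)*(g^2 - 9) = (g - 3)^2*(g + 3)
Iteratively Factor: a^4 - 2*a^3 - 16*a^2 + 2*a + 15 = (a + 3)*(a^3 - 5*a^2 - a + 5) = (a - 5)*(a + 3)*(a^2 - 1) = (a - 5)*(a - 1)*(a + 3)*(a + 1)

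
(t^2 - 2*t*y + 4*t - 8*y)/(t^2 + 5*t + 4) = (t - 2*y)/(t + 1)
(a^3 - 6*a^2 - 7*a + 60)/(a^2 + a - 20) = (a^2 - 2*a - 15)/(a + 5)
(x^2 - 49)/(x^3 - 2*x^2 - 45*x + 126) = (x - 7)/(x^2 - 9*x + 18)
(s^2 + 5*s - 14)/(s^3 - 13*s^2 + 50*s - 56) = (s + 7)/(s^2 - 11*s + 28)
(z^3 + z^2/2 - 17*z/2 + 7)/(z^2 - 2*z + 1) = (z^2 + 3*z/2 - 7)/(z - 1)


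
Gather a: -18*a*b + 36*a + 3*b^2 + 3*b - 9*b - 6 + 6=a*(36 - 18*b) + 3*b^2 - 6*b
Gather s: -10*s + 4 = 4 - 10*s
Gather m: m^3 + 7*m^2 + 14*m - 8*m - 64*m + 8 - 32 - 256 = m^3 + 7*m^2 - 58*m - 280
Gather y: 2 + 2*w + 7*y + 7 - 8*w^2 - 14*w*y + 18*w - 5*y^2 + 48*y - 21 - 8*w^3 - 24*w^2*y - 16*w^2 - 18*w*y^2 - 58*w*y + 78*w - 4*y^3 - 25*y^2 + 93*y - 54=-8*w^3 - 24*w^2 + 98*w - 4*y^3 + y^2*(-18*w - 30) + y*(-24*w^2 - 72*w + 148) - 66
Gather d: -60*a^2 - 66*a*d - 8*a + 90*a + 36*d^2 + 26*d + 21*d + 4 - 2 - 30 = -60*a^2 + 82*a + 36*d^2 + d*(47 - 66*a) - 28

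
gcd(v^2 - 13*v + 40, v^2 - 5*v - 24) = v - 8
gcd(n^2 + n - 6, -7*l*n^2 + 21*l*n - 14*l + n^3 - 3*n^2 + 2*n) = n - 2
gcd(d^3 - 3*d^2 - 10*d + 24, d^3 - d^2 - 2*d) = d - 2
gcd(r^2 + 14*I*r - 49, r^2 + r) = 1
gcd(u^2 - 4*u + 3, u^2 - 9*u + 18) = u - 3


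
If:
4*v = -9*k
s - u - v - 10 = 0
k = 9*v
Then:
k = 0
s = u + 10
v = 0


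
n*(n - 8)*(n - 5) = n^3 - 13*n^2 + 40*n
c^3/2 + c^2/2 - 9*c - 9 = (c/2 + 1/2)*(c - 3*sqrt(2))*(c + 3*sqrt(2))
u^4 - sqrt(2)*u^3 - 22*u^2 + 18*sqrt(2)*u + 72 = (u - 3*sqrt(2))*(u - 2*sqrt(2))*(u + sqrt(2))*(u + 3*sqrt(2))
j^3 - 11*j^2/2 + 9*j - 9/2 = (j - 3)*(j - 3/2)*(j - 1)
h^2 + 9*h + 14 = (h + 2)*(h + 7)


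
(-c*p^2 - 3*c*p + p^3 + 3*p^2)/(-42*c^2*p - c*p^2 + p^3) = (c*p + 3*c - p^2 - 3*p)/(42*c^2 + c*p - p^2)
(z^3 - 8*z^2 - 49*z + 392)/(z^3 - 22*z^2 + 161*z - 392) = (z + 7)/(z - 7)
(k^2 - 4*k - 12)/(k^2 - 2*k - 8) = (k - 6)/(k - 4)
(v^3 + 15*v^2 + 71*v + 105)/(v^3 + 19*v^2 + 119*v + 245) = (v + 3)/(v + 7)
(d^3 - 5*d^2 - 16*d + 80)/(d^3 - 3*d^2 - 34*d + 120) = (d + 4)/(d + 6)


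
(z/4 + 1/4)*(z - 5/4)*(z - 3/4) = z^3/4 - z^2/4 - 17*z/64 + 15/64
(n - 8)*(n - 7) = n^2 - 15*n + 56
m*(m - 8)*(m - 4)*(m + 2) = m^4 - 10*m^3 + 8*m^2 + 64*m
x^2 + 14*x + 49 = (x + 7)^2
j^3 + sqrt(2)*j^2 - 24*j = j*(j - 3*sqrt(2))*(j + 4*sqrt(2))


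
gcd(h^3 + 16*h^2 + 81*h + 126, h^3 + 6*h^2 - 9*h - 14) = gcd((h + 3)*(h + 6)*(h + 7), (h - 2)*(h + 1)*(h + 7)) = h + 7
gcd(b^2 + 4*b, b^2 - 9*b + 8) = 1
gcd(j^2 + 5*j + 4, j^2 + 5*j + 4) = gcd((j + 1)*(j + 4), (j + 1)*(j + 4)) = j^2 + 5*j + 4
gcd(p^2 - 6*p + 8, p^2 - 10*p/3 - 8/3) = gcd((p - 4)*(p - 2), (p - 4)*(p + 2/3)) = p - 4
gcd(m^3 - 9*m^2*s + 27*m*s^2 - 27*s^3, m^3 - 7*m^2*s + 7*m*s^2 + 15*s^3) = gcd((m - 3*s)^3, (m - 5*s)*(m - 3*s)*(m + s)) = -m + 3*s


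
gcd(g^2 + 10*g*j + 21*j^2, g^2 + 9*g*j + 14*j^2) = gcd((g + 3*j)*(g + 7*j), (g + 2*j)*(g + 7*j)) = g + 7*j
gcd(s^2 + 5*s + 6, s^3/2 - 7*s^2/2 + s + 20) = s + 2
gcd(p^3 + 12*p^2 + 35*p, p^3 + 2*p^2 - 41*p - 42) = p + 7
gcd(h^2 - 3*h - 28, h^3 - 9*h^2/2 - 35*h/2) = h - 7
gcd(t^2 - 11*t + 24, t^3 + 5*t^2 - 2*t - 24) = 1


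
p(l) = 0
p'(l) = 0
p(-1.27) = 0.00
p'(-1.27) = 0.00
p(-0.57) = 0.00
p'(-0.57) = 0.00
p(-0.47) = 0.00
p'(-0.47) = 0.00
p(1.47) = 0.00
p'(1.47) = 0.00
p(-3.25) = 0.00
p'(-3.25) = 0.00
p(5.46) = 0.00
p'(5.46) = 0.00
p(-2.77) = 0.00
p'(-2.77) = 0.00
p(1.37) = 0.00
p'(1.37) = 0.00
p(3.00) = 0.00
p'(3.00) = 0.00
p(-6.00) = 0.00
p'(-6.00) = 0.00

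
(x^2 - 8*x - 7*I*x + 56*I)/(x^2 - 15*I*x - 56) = (x - 8)/(x - 8*I)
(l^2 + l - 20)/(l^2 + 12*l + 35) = (l - 4)/(l + 7)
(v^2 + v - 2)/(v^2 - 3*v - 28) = (-v^2 - v + 2)/(-v^2 + 3*v + 28)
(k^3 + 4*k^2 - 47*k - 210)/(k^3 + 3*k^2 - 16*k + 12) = (k^2 - 2*k - 35)/(k^2 - 3*k + 2)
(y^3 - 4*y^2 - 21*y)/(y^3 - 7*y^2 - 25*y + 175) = y*(y + 3)/(y^2 - 25)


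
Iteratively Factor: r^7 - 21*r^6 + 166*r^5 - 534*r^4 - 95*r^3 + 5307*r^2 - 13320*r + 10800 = (r - 4)*(r^6 - 17*r^5 + 98*r^4 - 142*r^3 - 663*r^2 + 2655*r - 2700) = (r - 5)*(r - 4)*(r^5 - 12*r^4 + 38*r^3 + 48*r^2 - 423*r + 540) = (r - 5)*(r - 4)^2*(r^4 - 8*r^3 + 6*r^2 + 72*r - 135) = (r - 5)*(r - 4)^2*(r - 3)*(r^3 - 5*r^2 - 9*r + 45) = (r - 5)^2*(r - 4)^2*(r - 3)*(r^2 - 9) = (r - 5)^2*(r - 4)^2*(r - 3)*(r + 3)*(r - 3)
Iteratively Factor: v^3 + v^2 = (v)*(v^2 + v) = v*(v + 1)*(v)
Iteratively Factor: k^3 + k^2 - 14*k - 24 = (k - 4)*(k^2 + 5*k + 6) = (k - 4)*(k + 2)*(k + 3)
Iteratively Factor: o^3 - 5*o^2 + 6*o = (o - 3)*(o^2 - 2*o) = (o - 3)*(o - 2)*(o)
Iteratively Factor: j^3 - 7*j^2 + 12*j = (j)*(j^2 - 7*j + 12) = j*(j - 3)*(j - 4)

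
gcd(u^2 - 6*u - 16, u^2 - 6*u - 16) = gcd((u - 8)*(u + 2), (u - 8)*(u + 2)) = u^2 - 6*u - 16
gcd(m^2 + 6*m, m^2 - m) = m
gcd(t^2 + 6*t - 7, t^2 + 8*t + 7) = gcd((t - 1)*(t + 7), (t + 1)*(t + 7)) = t + 7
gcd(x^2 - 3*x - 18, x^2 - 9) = x + 3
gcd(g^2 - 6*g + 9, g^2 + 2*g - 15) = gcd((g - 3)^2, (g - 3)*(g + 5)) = g - 3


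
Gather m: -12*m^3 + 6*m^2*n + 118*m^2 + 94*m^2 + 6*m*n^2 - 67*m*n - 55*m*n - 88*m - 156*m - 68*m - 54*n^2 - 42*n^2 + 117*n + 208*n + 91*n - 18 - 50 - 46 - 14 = -12*m^3 + m^2*(6*n + 212) + m*(6*n^2 - 122*n - 312) - 96*n^2 + 416*n - 128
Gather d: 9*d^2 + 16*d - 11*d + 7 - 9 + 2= 9*d^2 + 5*d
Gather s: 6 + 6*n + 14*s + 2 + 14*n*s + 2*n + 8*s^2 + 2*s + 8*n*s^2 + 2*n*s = 8*n + s^2*(8*n + 8) + s*(16*n + 16) + 8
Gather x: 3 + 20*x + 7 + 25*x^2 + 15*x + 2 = 25*x^2 + 35*x + 12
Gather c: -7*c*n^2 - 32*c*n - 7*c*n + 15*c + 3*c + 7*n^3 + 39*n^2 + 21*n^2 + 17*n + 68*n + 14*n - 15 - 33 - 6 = c*(-7*n^2 - 39*n + 18) + 7*n^3 + 60*n^2 + 99*n - 54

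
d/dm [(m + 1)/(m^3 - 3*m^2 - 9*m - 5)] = 2*(2 - m)/(m^4 - 8*m^3 + 6*m^2 + 40*m + 25)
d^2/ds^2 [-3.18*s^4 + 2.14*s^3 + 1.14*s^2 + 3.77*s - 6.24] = -38.16*s^2 + 12.84*s + 2.28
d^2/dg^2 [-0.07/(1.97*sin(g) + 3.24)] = (0.271663*sin(g)^2 - 0.446796*sin(g) - 0.543326)/(1.97*sin(g) + 3.24)^3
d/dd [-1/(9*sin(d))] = cos(d)/(9*sin(d)^2)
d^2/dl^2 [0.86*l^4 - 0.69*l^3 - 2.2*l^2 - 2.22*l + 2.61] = 10.32*l^2 - 4.14*l - 4.4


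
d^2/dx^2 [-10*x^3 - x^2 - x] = -60*x - 2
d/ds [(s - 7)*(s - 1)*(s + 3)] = 3*s^2 - 10*s - 17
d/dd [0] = 0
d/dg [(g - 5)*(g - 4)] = 2*g - 9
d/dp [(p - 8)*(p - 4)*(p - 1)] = 3*p^2 - 26*p + 44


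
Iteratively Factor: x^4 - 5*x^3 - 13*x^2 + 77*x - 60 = (x - 3)*(x^3 - 2*x^2 - 19*x + 20) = (x - 3)*(x - 1)*(x^2 - x - 20) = (x - 3)*(x - 1)*(x + 4)*(x - 5)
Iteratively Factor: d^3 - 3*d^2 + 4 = (d - 2)*(d^2 - d - 2) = (d - 2)^2*(d + 1)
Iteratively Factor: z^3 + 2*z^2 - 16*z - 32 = (z - 4)*(z^2 + 6*z + 8) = (z - 4)*(z + 2)*(z + 4)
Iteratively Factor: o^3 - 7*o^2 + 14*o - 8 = (o - 4)*(o^2 - 3*o + 2) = (o - 4)*(o - 2)*(o - 1)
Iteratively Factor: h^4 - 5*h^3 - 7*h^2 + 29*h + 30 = (h + 1)*(h^3 - 6*h^2 - h + 30) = (h - 3)*(h + 1)*(h^2 - 3*h - 10) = (h - 3)*(h + 1)*(h + 2)*(h - 5)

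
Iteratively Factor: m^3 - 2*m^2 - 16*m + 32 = (m - 4)*(m^2 + 2*m - 8) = (m - 4)*(m - 2)*(m + 4)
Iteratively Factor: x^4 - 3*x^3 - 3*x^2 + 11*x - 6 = (x - 1)*(x^3 - 2*x^2 - 5*x + 6) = (x - 3)*(x - 1)*(x^2 + x - 2) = (x - 3)*(x - 1)^2*(x + 2)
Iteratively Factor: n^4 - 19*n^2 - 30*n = (n + 2)*(n^3 - 2*n^2 - 15*n) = (n + 2)*(n + 3)*(n^2 - 5*n) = (n - 5)*(n + 2)*(n + 3)*(n)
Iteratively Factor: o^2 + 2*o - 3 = (o - 1)*(o + 3)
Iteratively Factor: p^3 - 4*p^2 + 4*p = (p - 2)*(p^2 - 2*p) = p*(p - 2)*(p - 2)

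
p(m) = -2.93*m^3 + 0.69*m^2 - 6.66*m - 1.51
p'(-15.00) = -2005.11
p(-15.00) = 10142.39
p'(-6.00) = -331.38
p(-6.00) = 696.17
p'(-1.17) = -20.31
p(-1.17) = 11.92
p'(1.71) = -30.00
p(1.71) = -25.53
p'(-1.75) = -35.99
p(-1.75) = 27.96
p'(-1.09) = -18.61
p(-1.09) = 10.36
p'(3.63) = -117.48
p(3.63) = -156.74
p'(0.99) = -13.91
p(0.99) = -10.27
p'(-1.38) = -25.30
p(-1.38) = 16.70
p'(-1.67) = -33.48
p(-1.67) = 25.18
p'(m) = -8.79*m^2 + 1.38*m - 6.66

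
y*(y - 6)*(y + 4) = y^3 - 2*y^2 - 24*y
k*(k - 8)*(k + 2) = k^3 - 6*k^2 - 16*k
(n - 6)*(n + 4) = n^2 - 2*n - 24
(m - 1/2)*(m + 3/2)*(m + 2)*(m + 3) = m^4 + 6*m^3 + 41*m^2/4 + 9*m/4 - 9/2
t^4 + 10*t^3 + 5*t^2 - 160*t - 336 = (t - 4)*(t + 3)*(t + 4)*(t + 7)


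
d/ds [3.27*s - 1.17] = 3.27000000000000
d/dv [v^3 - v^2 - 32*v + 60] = 3*v^2 - 2*v - 32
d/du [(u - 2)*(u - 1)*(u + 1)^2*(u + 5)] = 5*u^4 + 16*u^3 - 24*u^2 - 28*u + 7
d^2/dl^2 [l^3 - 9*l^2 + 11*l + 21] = 6*l - 18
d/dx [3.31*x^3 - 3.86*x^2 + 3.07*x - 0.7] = 9.93*x^2 - 7.72*x + 3.07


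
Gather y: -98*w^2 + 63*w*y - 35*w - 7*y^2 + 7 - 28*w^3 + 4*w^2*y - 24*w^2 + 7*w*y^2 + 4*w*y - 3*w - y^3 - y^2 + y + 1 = -28*w^3 - 122*w^2 - 38*w - y^3 + y^2*(7*w - 8) + y*(4*w^2 + 67*w + 1) + 8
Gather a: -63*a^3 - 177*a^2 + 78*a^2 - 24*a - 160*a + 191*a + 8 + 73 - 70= -63*a^3 - 99*a^2 + 7*a + 11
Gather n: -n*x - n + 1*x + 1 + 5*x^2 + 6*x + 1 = n*(-x - 1) + 5*x^2 + 7*x + 2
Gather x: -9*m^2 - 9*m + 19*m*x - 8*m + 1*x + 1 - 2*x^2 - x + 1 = -9*m^2 + 19*m*x - 17*m - 2*x^2 + 2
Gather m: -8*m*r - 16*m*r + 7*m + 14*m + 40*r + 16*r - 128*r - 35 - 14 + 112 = m*(21 - 24*r) - 72*r + 63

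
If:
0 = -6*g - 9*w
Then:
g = -3*w/2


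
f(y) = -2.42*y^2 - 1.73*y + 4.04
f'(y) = -4.84*y - 1.73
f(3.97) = -40.97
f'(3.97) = -20.94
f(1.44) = -3.47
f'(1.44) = -8.70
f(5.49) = -78.40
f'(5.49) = -28.30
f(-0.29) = 4.34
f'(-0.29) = -0.33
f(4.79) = -59.77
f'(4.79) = -24.91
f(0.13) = 3.77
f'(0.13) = -2.36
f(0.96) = 0.15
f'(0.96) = -6.38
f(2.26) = -12.23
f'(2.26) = -12.67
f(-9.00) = -176.41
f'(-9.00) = 41.83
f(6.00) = -93.46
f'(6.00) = -30.77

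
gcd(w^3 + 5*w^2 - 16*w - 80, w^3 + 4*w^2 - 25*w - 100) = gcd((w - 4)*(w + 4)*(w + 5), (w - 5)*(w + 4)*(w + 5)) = w^2 + 9*w + 20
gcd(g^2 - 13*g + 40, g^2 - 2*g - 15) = g - 5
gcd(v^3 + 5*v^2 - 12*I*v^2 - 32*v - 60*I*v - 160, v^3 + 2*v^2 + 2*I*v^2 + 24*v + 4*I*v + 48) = v - 4*I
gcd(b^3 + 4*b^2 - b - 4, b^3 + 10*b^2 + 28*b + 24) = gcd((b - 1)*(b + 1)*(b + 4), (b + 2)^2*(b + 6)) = 1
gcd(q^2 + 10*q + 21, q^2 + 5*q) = 1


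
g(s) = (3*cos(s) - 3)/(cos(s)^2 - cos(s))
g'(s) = (2*sin(s)*cos(s) - sin(s))*(3*cos(s) - 3)/(cos(s)^2 - cos(s))^2 - 3*sin(s)/(cos(s)^2 - cos(s))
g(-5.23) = 6.06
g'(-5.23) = 10.65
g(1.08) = 6.36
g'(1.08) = 11.91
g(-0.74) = 4.06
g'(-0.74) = -3.71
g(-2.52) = -3.69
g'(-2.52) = -2.64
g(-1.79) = -13.80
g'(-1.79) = -61.93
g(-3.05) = -3.01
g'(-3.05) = -0.28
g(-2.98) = -3.04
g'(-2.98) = -0.50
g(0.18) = 3.05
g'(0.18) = 0.55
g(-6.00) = 3.12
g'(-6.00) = 0.91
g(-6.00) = 3.12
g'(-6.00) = 0.91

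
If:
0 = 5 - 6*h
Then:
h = 5/6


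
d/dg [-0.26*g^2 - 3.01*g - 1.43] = -0.52*g - 3.01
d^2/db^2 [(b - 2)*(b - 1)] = 2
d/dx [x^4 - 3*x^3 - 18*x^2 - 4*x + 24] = 4*x^3 - 9*x^2 - 36*x - 4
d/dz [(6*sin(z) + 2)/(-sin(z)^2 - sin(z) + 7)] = 2*(3*sin(z)^2 + 2*sin(z) + 22)*cos(z)/(sin(z)^2 + sin(z) - 7)^2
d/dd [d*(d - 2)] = 2*d - 2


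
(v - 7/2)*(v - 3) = v^2 - 13*v/2 + 21/2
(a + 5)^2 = a^2 + 10*a + 25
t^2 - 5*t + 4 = (t - 4)*(t - 1)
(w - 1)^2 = w^2 - 2*w + 1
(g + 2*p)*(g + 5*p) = g^2 + 7*g*p + 10*p^2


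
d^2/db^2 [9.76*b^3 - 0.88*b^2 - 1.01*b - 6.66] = 58.56*b - 1.76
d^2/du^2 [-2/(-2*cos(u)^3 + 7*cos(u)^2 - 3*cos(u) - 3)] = 16*(2*(6*cos(u)^2 - 14*cos(u) + 3)^2*sin(u)^2 + (9*cos(u) - 7*cos(2*u) + cos(3*u) - 1)*(18*cos(u)^3 - 28*cos(u)^2 - 9*cos(u) + 14)/2)/(9*cos(u) - 7*cos(2*u) + cos(3*u) - 1)^3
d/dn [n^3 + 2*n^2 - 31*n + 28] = 3*n^2 + 4*n - 31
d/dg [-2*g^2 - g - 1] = -4*g - 1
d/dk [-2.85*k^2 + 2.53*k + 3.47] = 2.53 - 5.7*k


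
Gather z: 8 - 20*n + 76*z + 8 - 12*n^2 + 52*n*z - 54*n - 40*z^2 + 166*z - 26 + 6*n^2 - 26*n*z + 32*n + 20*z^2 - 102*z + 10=-6*n^2 - 42*n - 20*z^2 + z*(26*n + 140)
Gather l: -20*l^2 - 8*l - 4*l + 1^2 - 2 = -20*l^2 - 12*l - 1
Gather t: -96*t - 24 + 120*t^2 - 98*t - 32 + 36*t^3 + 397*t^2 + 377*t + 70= 36*t^3 + 517*t^2 + 183*t + 14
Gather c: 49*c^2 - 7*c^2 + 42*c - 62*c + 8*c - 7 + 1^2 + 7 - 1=42*c^2 - 12*c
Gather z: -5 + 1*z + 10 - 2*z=5 - z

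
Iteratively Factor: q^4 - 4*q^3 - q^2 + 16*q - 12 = (q - 1)*(q^3 - 3*q^2 - 4*q + 12) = (q - 2)*(q - 1)*(q^2 - q - 6) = (q - 2)*(q - 1)*(q + 2)*(q - 3)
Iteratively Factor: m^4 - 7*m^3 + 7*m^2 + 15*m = (m - 3)*(m^3 - 4*m^2 - 5*m) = m*(m - 3)*(m^2 - 4*m - 5) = m*(m - 3)*(m + 1)*(m - 5)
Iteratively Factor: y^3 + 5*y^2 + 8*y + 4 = (y + 1)*(y^2 + 4*y + 4) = (y + 1)*(y + 2)*(y + 2)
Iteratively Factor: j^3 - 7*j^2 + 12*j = (j - 3)*(j^2 - 4*j) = (j - 4)*(j - 3)*(j)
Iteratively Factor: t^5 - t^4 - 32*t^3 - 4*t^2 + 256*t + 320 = (t + 2)*(t^4 - 3*t^3 - 26*t^2 + 48*t + 160) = (t + 2)^2*(t^3 - 5*t^2 - 16*t + 80) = (t - 5)*(t + 2)^2*(t^2 - 16) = (t - 5)*(t - 4)*(t + 2)^2*(t + 4)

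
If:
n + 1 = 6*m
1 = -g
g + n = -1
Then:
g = -1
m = 1/6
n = 0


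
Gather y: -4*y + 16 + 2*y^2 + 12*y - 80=2*y^2 + 8*y - 64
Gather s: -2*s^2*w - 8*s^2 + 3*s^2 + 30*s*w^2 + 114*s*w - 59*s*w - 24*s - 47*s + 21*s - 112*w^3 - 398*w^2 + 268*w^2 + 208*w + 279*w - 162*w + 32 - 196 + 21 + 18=s^2*(-2*w - 5) + s*(30*w^2 + 55*w - 50) - 112*w^3 - 130*w^2 + 325*w - 125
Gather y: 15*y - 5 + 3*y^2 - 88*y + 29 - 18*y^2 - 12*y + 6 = -15*y^2 - 85*y + 30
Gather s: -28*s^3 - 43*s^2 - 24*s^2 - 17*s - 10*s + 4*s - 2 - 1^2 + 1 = -28*s^3 - 67*s^2 - 23*s - 2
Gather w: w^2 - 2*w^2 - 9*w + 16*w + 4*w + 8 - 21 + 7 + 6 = -w^2 + 11*w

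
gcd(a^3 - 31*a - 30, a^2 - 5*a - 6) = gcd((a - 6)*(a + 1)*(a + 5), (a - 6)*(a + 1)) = a^2 - 5*a - 6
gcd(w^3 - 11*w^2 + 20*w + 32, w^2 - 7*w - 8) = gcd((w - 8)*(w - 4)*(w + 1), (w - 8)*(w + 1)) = w^2 - 7*w - 8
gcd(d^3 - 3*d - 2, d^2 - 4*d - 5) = d + 1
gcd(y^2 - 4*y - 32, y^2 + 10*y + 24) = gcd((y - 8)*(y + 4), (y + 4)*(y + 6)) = y + 4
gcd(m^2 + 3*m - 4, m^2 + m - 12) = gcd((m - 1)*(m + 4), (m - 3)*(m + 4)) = m + 4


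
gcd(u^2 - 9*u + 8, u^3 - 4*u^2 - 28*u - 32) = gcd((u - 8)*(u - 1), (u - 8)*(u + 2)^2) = u - 8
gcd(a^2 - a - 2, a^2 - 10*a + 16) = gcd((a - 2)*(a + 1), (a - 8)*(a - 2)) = a - 2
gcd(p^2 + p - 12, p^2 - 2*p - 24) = p + 4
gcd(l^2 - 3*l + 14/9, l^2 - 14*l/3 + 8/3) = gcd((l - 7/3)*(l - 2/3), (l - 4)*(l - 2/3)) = l - 2/3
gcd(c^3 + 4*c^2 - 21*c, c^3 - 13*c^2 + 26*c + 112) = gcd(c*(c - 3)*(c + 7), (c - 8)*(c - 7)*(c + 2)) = 1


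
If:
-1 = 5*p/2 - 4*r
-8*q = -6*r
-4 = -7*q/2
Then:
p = 214/105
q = 8/7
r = 32/21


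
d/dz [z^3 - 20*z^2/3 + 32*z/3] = 3*z^2 - 40*z/3 + 32/3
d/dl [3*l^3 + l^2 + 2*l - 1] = 9*l^2 + 2*l + 2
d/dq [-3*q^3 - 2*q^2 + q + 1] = -9*q^2 - 4*q + 1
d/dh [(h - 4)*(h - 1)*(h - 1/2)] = 3*h^2 - 11*h + 13/2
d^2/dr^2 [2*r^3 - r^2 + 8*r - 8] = 12*r - 2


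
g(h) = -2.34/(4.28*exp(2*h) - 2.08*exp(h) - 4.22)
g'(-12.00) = 0.00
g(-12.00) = 0.55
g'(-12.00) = 0.00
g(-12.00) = 0.55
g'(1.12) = 0.20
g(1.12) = -0.08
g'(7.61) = 0.00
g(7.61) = -0.00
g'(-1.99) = -0.01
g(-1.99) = 0.53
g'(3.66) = 0.00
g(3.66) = -0.00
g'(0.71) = 0.85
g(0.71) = -0.25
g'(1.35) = 0.11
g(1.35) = -0.05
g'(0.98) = 0.30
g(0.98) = -0.11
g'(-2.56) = -0.01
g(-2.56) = 0.54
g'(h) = -2.34*(-8.56*exp(2*h) + 2.08*exp(h))/(4.28*exp(2*h) - 2.08*exp(h) - 4.22)^2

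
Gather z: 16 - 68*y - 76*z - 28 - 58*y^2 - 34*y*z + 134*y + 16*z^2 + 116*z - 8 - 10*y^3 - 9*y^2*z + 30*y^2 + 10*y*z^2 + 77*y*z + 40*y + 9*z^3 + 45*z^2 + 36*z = -10*y^3 - 28*y^2 + 106*y + 9*z^3 + z^2*(10*y + 61) + z*(-9*y^2 + 43*y + 76) - 20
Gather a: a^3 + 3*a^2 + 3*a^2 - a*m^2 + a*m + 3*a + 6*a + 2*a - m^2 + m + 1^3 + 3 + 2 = a^3 + 6*a^2 + a*(-m^2 + m + 11) - m^2 + m + 6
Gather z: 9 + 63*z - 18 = 63*z - 9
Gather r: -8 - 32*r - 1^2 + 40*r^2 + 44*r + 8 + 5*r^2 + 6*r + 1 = 45*r^2 + 18*r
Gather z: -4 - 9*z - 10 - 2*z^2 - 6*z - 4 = -2*z^2 - 15*z - 18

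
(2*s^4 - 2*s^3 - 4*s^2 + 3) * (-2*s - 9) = -4*s^5 - 14*s^4 + 26*s^3 + 36*s^2 - 6*s - 27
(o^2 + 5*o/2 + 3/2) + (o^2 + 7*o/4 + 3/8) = 2*o^2 + 17*o/4 + 15/8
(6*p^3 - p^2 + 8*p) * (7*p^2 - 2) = 42*p^5 - 7*p^4 + 44*p^3 + 2*p^2 - 16*p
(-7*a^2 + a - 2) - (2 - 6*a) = -7*a^2 + 7*a - 4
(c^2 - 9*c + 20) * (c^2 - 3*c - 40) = c^4 - 12*c^3 + 7*c^2 + 300*c - 800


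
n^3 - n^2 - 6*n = n*(n - 3)*(n + 2)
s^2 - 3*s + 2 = (s - 2)*(s - 1)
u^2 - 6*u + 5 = (u - 5)*(u - 1)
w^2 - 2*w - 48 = (w - 8)*(w + 6)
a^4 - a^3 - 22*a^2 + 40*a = a*(a - 4)*(a - 2)*(a + 5)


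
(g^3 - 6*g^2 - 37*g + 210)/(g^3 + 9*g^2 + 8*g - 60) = (g^2 - 12*g + 35)/(g^2 + 3*g - 10)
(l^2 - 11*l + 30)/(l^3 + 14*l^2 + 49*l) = (l^2 - 11*l + 30)/(l*(l^2 + 14*l + 49))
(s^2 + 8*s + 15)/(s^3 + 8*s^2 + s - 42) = (s + 5)/(s^2 + 5*s - 14)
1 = 1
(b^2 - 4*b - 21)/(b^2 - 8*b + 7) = (b + 3)/(b - 1)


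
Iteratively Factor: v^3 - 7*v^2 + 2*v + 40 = (v - 5)*(v^2 - 2*v - 8) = (v - 5)*(v + 2)*(v - 4)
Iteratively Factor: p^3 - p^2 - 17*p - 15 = (p - 5)*(p^2 + 4*p + 3) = (p - 5)*(p + 1)*(p + 3)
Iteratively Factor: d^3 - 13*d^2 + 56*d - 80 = (d - 4)*(d^2 - 9*d + 20) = (d - 4)^2*(d - 5)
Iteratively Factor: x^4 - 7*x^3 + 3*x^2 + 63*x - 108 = (x - 3)*(x^3 - 4*x^2 - 9*x + 36) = (x - 3)*(x + 3)*(x^2 - 7*x + 12) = (x - 3)^2*(x + 3)*(x - 4)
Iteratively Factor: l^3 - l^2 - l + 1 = (l - 1)*(l^2 - 1) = (l - 1)*(l + 1)*(l - 1)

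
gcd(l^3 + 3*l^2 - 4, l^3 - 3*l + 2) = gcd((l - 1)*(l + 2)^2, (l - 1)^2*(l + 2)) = l^2 + l - 2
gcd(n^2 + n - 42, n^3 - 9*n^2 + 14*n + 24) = n - 6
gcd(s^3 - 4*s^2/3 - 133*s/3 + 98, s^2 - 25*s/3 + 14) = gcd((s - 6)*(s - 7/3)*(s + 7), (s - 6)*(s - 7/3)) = s^2 - 25*s/3 + 14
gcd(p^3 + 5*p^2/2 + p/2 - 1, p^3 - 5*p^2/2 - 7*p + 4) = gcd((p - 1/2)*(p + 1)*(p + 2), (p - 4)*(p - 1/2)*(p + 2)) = p^2 + 3*p/2 - 1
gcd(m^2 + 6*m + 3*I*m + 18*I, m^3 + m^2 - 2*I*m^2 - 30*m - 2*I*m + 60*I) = m + 6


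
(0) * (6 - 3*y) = 0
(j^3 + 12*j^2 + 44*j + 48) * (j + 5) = j^4 + 17*j^3 + 104*j^2 + 268*j + 240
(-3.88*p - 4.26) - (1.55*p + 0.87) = -5.43*p - 5.13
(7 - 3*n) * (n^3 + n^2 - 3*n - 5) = -3*n^4 + 4*n^3 + 16*n^2 - 6*n - 35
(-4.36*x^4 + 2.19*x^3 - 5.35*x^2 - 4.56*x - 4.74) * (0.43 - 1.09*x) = 4.7524*x^5 - 4.2619*x^4 + 6.7732*x^3 + 2.6699*x^2 + 3.2058*x - 2.0382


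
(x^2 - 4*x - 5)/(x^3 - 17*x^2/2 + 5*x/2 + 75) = 2*(x + 1)/(2*x^2 - 7*x - 30)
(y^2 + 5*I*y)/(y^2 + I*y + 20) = y/(y - 4*I)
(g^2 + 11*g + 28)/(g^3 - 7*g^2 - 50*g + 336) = (g + 4)/(g^2 - 14*g + 48)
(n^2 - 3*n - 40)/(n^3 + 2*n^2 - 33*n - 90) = (n - 8)/(n^2 - 3*n - 18)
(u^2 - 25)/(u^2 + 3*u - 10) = (u - 5)/(u - 2)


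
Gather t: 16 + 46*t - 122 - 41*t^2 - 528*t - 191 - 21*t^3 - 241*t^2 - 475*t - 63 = -21*t^3 - 282*t^2 - 957*t - 360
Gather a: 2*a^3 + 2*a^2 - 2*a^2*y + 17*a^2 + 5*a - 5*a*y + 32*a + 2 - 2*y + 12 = 2*a^3 + a^2*(19 - 2*y) + a*(37 - 5*y) - 2*y + 14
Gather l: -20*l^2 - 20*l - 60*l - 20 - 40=-20*l^2 - 80*l - 60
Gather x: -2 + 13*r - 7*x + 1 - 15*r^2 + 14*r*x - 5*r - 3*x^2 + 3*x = -15*r^2 + 8*r - 3*x^2 + x*(14*r - 4) - 1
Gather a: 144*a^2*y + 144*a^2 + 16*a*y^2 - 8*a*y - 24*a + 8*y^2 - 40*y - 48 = a^2*(144*y + 144) + a*(16*y^2 - 8*y - 24) + 8*y^2 - 40*y - 48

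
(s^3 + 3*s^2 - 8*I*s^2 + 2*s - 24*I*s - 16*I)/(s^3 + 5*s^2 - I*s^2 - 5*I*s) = (s^3 + s^2*(3 - 8*I) + 2*s*(1 - 12*I) - 16*I)/(s*(s^2 + s*(5 - I) - 5*I))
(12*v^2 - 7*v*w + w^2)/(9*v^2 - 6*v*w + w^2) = (4*v - w)/(3*v - w)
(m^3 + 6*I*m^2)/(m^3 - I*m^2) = (m + 6*I)/(m - I)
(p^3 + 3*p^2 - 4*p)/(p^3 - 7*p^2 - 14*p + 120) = p*(p - 1)/(p^2 - 11*p + 30)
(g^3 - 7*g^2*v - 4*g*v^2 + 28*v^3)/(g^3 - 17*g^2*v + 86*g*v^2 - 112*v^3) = (-g - 2*v)/(-g + 8*v)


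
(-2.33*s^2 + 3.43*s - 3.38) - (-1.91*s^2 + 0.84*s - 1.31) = -0.42*s^2 + 2.59*s - 2.07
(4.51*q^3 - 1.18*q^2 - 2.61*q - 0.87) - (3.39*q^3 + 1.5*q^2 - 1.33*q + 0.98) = 1.12*q^3 - 2.68*q^2 - 1.28*q - 1.85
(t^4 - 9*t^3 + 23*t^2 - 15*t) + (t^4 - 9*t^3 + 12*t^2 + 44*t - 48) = 2*t^4 - 18*t^3 + 35*t^2 + 29*t - 48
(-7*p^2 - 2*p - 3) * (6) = -42*p^2 - 12*p - 18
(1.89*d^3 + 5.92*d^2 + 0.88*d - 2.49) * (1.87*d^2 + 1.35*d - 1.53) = 3.5343*d^5 + 13.6219*d^4 + 6.7459*d^3 - 12.5259*d^2 - 4.7079*d + 3.8097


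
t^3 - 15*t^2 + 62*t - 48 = (t - 8)*(t - 6)*(t - 1)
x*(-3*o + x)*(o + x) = -3*o^2*x - 2*o*x^2 + x^3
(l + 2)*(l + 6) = l^2 + 8*l + 12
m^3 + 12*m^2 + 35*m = m*(m + 5)*(m + 7)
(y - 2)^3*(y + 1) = y^4 - 5*y^3 + 6*y^2 + 4*y - 8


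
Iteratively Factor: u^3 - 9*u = (u)*(u^2 - 9) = u*(u - 3)*(u + 3)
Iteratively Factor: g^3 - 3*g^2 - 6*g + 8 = (g - 1)*(g^2 - 2*g - 8) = (g - 4)*(g - 1)*(g + 2)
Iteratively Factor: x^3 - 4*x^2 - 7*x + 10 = (x - 5)*(x^2 + x - 2) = (x - 5)*(x + 2)*(x - 1)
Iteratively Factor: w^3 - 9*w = (w + 3)*(w^2 - 3*w) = w*(w + 3)*(w - 3)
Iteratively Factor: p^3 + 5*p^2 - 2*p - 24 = (p + 4)*(p^2 + p - 6) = (p + 3)*(p + 4)*(p - 2)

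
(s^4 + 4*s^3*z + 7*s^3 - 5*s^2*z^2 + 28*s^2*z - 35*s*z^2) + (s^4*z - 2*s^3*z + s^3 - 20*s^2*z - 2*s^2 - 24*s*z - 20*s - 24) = s^4*z + s^4 + 2*s^3*z + 8*s^3 - 5*s^2*z^2 + 8*s^2*z - 2*s^2 - 35*s*z^2 - 24*s*z - 20*s - 24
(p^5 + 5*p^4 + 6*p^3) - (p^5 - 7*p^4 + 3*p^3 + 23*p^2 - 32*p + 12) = 12*p^4 + 3*p^3 - 23*p^2 + 32*p - 12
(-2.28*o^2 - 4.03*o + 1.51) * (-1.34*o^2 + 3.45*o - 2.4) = 3.0552*o^4 - 2.4658*o^3 - 10.4549*o^2 + 14.8815*o - 3.624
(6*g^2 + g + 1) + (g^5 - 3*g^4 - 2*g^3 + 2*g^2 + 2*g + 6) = g^5 - 3*g^4 - 2*g^3 + 8*g^2 + 3*g + 7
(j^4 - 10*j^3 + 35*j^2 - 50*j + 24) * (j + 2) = j^5 - 8*j^4 + 15*j^3 + 20*j^2 - 76*j + 48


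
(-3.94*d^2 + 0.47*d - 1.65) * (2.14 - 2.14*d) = 8.4316*d^3 - 9.4374*d^2 + 4.5368*d - 3.531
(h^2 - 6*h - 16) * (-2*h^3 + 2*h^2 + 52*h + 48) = -2*h^5 + 14*h^4 + 72*h^3 - 296*h^2 - 1120*h - 768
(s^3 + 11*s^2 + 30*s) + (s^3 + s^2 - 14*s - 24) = 2*s^3 + 12*s^2 + 16*s - 24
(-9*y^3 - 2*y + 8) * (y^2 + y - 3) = -9*y^5 - 9*y^4 + 25*y^3 + 6*y^2 + 14*y - 24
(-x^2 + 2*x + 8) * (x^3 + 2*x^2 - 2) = -x^5 + 12*x^3 + 18*x^2 - 4*x - 16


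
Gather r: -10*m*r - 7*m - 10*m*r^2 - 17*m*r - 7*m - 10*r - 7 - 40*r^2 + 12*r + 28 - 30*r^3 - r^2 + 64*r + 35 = -14*m - 30*r^3 + r^2*(-10*m - 41) + r*(66 - 27*m) + 56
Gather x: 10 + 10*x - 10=10*x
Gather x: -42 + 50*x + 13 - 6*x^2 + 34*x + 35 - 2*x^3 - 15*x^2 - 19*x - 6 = -2*x^3 - 21*x^2 + 65*x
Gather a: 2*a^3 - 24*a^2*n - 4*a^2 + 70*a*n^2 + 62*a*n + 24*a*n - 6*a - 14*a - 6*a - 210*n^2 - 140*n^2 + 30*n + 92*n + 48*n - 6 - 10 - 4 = 2*a^3 + a^2*(-24*n - 4) + a*(70*n^2 + 86*n - 26) - 350*n^2 + 170*n - 20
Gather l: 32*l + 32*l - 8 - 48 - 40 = 64*l - 96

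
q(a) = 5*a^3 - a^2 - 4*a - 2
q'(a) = 15*a^2 - 2*a - 4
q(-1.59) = -18.27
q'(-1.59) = 37.10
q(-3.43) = -201.81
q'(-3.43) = 179.33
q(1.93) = 22.50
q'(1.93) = 48.01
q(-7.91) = -2507.50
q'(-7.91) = 950.34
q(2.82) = 90.90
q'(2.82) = 109.65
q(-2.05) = -41.08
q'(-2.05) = 63.14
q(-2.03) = -39.83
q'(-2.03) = 61.87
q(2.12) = 32.67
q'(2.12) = 59.18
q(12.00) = 8446.00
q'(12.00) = 2132.00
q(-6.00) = -1094.00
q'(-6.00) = 548.00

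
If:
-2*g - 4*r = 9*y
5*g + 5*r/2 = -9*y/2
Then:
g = 3*y/10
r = -12*y/5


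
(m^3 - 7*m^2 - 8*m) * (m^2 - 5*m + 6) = m^5 - 12*m^4 + 33*m^3 - 2*m^2 - 48*m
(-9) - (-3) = -6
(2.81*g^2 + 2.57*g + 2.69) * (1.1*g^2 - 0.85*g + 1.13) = 3.091*g^4 + 0.4385*g^3 + 3.9498*g^2 + 0.6176*g + 3.0397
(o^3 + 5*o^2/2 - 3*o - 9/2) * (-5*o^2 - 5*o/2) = -5*o^5 - 15*o^4 + 35*o^3/4 + 30*o^2 + 45*o/4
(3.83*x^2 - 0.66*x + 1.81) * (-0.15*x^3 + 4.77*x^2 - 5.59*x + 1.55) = -0.5745*x^5 + 18.3681*x^4 - 24.8294*x^3 + 18.2596*x^2 - 11.1409*x + 2.8055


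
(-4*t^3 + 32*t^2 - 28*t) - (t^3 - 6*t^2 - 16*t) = -5*t^3 + 38*t^2 - 12*t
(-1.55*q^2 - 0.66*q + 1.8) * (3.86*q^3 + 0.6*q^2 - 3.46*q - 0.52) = -5.983*q^5 - 3.4776*q^4 + 11.915*q^3 + 4.1696*q^2 - 5.8848*q - 0.936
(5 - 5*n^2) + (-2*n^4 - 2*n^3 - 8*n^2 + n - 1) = -2*n^4 - 2*n^3 - 13*n^2 + n + 4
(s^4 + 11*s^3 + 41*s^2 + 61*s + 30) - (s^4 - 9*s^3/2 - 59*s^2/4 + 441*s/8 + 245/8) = 31*s^3/2 + 223*s^2/4 + 47*s/8 - 5/8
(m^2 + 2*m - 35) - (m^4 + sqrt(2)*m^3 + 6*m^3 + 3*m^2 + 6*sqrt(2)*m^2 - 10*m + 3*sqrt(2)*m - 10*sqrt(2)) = -m^4 - 6*m^3 - sqrt(2)*m^3 - 6*sqrt(2)*m^2 - 2*m^2 - 3*sqrt(2)*m + 12*m - 35 + 10*sqrt(2)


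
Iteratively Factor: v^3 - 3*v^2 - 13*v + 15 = (v + 3)*(v^2 - 6*v + 5) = (v - 1)*(v + 3)*(v - 5)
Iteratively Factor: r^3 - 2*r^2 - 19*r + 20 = (r - 5)*(r^2 + 3*r - 4) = (r - 5)*(r + 4)*(r - 1)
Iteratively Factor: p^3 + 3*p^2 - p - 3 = (p + 1)*(p^2 + 2*p - 3) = (p + 1)*(p + 3)*(p - 1)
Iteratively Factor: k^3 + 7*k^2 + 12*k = (k + 3)*(k^2 + 4*k) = (k + 3)*(k + 4)*(k)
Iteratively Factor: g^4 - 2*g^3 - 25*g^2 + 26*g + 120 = (g + 4)*(g^3 - 6*g^2 - g + 30) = (g - 5)*(g + 4)*(g^2 - g - 6) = (g - 5)*(g - 3)*(g + 4)*(g + 2)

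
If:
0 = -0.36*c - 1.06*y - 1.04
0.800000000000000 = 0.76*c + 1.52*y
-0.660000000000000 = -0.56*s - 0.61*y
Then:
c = 9.40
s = 5.72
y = -4.17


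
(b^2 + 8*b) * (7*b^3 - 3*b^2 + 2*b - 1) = 7*b^5 + 53*b^4 - 22*b^3 + 15*b^2 - 8*b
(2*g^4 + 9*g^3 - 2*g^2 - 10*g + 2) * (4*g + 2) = 8*g^5 + 40*g^4 + 10*g^3 - 44*g^2 - 12*g + 4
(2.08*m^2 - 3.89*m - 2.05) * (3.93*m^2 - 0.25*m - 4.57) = 8.1744*m^4 - 15.8077*m^3 - 16.5896*m^2 + 18.2898*m + 9.3685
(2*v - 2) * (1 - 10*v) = -20*v^2 + 22*v - 2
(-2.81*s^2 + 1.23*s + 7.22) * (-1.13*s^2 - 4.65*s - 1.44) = 3.1753*s^4 + 11.6766*s^3 - 9.8317*s^2 - 35.3442*s - 10.3968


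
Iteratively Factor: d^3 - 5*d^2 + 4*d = (d)*(d^2 - 5*d + 4) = d*(d - 4)*(d - 1)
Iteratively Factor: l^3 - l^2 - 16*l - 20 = (l + 2)*(l^2 - 3*l - 10) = (l + 2)^2*(l - 5)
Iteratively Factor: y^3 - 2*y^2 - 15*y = (y)*(y^2 - 2*y - 15) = y*(y - 5)*(y + 3)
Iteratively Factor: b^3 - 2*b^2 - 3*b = (b)*(b^2 - 2*b - 3) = b*(b - 3)*(b + 1)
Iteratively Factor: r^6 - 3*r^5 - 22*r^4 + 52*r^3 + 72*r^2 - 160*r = (r + 4)*(r^5 - 7*r^4 + 6*r^3 + 28*r^2 - 40*r) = (r + 2)*(r + 4)*(r^4 - 9*r^3 + 24*r^2 - 20*r) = (r - 2)*(r + 2)*(r + 4)*(r^3 - 7*r^2 + 10*r) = (r - 2)^2*(r + 2)*(r + 4)*(r^2 - 5*r) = (r - 5)*(r - 2)^2*(r + 2)*(r + 4)*(r)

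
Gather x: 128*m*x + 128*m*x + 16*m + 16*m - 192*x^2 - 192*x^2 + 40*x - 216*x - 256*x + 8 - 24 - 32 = 32*m - 384*x^2 + x*(256*m - 432) - 48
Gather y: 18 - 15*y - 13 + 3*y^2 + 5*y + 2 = 3*y^2 - 10*y + 7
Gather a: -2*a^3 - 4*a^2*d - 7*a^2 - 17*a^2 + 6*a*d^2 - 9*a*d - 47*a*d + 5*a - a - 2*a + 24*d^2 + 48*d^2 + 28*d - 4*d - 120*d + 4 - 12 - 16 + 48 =-2*a^3 + a^2*(-4*d - 24) + a*(6*d^2 - 56*d + 2) + 72*d^2 - 96*d + 24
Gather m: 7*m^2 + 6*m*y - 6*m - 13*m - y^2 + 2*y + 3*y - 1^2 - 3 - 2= 7*m^2 + m*(6*y - 19) - y^2 + 5*y - 6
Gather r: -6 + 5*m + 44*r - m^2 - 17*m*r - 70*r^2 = -m^2 + 5*m - 70*r^2 + r*(44 - 17*m) - 6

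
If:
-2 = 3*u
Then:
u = -2/3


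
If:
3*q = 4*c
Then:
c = 3*q/4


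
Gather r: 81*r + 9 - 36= 81*r - 27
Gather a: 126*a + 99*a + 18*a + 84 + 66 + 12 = 243*a + 162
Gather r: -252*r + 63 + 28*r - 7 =56 - 224*r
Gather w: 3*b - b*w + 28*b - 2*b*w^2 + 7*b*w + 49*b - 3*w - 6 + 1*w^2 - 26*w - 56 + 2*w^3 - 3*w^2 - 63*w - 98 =80*b + 2*w^3 + w^2*(-2*b - 2) + w*(6*b - 92) - 160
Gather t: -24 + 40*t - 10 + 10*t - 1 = 50*t - 35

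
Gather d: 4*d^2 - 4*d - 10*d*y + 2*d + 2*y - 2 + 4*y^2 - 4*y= 4*d^2 + d*(-10*y - 2) + 4*y^2 - 2*y - 2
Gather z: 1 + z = z + 1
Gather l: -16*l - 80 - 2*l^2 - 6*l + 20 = -2*l^2 - 22*l - 60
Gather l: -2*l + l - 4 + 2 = -l - 2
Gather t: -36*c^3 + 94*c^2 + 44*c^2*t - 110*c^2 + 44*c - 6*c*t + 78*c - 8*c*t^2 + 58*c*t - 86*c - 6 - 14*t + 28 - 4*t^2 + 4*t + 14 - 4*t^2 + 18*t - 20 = -36*c^3 - 16*c^2 + 36*c + t^2*(-8*c - 8) + t*(44*c^2 + 52*c + 8) + 16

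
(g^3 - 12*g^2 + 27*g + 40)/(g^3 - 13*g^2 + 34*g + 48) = (g - 5)/(g - 6)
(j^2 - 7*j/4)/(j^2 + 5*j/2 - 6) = j*(4*j - 7)/(2*(2*j^2 + 5*j - 12))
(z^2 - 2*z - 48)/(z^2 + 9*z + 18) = (z - 8)/(z + 3)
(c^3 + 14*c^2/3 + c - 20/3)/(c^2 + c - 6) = (c^3 + 14*c^2/3 + c - 20/3)/(c^2 + c - 6)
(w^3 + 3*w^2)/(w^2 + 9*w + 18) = w^2/(w + 6)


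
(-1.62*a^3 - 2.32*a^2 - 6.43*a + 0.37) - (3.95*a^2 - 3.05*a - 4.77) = -1.62*a^3 - 6.27*a^2 - 3.38*a + 5.14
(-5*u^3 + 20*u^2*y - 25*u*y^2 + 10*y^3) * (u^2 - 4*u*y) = -5*u^5 + 40*u^4*y - 105*u^3*y^2 + 110*u^2*y^3 - 40*u*y^4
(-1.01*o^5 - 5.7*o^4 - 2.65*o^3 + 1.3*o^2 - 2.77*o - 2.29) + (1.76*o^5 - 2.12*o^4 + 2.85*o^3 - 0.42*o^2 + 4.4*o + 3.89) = 0.75*o^5 - 7.82*o^4 + 0.2*o^3 + 0.88*o^2 + 1.63*o + 1.6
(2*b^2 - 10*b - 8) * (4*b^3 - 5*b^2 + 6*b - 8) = 8*b^5 - 50*b^4 + 30*b^3 - 36*b^2 + 32*b + 64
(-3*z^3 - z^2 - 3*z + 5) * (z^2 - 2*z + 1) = -3*z^5 + 5*z^4 - 4*z^3 + 10*z^2 - 13*z + 5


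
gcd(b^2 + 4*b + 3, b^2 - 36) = 1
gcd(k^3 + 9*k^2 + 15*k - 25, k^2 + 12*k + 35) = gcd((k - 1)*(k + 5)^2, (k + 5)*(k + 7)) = k + 5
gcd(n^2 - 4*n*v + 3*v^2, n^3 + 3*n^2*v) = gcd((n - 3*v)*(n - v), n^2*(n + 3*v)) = 1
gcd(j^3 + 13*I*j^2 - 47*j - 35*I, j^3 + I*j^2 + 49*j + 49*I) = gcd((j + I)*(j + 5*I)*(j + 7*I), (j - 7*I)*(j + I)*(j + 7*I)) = j^2 + 8*I*j - 7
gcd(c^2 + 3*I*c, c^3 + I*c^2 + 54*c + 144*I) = c + 3*I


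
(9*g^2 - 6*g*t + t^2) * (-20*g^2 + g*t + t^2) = -180*g^4 + 129*g^3*t - 17*g^2*t^2 - 5*g*t^3 + t^4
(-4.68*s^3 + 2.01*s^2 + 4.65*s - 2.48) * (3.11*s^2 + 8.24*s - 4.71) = -14.5548*s^5 - 32.3121*s^4 + 53.0667*s^3 + 21.1361*s^2 - 42.3367*s + 11.6808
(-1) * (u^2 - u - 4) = -u^2 + u + 4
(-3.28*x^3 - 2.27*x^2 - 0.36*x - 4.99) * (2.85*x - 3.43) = -9.348*x^4 + 4.7809*x^3 + 6.7601*x^2 - 12.9867*x + 17.1157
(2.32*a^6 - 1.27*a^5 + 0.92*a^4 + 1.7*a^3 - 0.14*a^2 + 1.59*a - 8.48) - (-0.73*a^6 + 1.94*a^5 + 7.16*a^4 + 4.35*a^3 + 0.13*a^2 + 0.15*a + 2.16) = 3.05*a^6 - 3.21*a^5 - 6.24*a^4 - 2.65*a^3 - 0.27*a^2 + 1.44*a - 10.64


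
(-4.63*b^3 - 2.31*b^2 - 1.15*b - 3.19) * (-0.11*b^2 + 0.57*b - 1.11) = 0.5093*b^5 - 2.385*b^4 + 3.9491*b^3 + 2.2595*b^2 - 0.5418*b + 3.5409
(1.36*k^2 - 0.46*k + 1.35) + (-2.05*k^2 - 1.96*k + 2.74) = -0.69*k^2 - 2.42*k + 4.09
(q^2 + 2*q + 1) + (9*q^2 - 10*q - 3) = 10*q^2 - 8*q - 2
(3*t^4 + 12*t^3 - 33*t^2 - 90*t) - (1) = 3*t^4 + 12*t^3 - 33*t^2 - 90*t - 1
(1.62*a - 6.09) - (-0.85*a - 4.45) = 2.47*a - 1.64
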